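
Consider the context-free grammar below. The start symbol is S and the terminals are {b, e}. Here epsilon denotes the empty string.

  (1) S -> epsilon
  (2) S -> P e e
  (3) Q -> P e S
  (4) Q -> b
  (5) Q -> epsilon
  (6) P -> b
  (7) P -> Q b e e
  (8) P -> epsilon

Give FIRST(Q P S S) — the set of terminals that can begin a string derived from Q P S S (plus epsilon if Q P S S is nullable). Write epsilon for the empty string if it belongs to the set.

FIRST(S) = {epsilon, b, e}  (via P e e)
FIRST(Q) = {epsilon, b, e}  (via P e S)
FIRST(P) = {epsilon, b, e}  (via Q b e e)
FIRST(Q P S S): take FIRST of each symbol in turn, carrying on past any symbol whose FIRST contains epsilon; result {epsilon, b, e}.

{epsilon, b, e}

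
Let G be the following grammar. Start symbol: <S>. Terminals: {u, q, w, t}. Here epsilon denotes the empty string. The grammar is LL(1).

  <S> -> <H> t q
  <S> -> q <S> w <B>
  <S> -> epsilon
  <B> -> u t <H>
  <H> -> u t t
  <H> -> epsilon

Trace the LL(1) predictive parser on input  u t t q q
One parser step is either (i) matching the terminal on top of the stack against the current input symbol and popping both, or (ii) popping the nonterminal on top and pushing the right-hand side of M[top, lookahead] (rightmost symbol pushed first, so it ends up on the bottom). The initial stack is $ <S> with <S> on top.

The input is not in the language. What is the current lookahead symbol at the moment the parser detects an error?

q

step 1: stack=$ <S>  input=u t t q q $  — expand <S> -> <H> t q
step 2: stack=$ q t <H>  input=u t t q q $  — expand <H> -> u t t
step 3: stack=$ q t t t u  input=u t t q q $  — match u
step 4: stack=$ q t t t  input=t t q q $  — match t
step 5: stack=$ q t t  input=t q q $  — match t
step 6: stack=$ q t  input=q q $  — error: top is terminal t but lookahead is q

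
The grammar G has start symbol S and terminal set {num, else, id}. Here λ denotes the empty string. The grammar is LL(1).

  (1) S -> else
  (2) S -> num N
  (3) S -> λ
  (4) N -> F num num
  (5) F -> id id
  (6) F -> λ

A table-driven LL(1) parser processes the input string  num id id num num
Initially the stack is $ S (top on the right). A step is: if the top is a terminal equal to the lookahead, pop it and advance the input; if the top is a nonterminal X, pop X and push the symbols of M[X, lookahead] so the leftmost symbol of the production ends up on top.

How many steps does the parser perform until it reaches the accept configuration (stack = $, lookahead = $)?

8

step 1: stack=$ S  input=num id id num num $  — expand S -> num N
step 2: stack=$ N num  input=num id id num num $  — match num
step 3: stack=$ N  input=id id num num $  — expand N -> F num num
step 4: stack=$ num num F  input=id id num num $  — expand F -> id id
step 5: stack=$ num num id id  input=id id num num $  — match id
step 6: stack=$ num num id  input=id num num $  — match id
step 7: stack=$ num num  input=num num $  — match num
step 8: stack=$ num  input=num $  — match num
Accept reached after 8 steps.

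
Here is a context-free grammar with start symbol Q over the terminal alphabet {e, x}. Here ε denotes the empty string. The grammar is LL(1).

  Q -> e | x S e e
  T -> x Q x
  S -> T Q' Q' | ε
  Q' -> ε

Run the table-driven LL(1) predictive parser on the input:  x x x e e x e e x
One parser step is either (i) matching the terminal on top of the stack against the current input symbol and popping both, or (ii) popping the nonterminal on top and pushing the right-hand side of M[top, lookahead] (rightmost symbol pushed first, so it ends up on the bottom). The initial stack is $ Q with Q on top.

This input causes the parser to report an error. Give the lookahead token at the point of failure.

x

step 1: stack=$ Q  input=x x x e e x e e x $  — expand Q -> x S e e
step 2: stack=$ e e S x  input=x x x e e x e e x $  — match x
step 3: stack=$ e e S  input=x x e e x e e x $  — expand S -> T Q' Q'
step 4: stack=$ e e Q' Q' T  input=x x e e x e e x $  — expand T -> x Q x
step 5: stack=$ e e Q' Q' x Q x  input=x x e e x e e x $  — match x
step 6: stack=$ e e Q' Q' x Q  input=x e e x e e x $  — expand Q -> x S e e
step 7: stack=$ e e Q' Q' x e e S x  input=x e e x e e x $  — match x
step 8: stack=$ e e Q' Q' x e e S  input=e e x e e x $  — expand S -> ε
step 9: stack=$ e e Q' Q' x e e  input=e e x e e x $  — match e
step 10: stack=$ e e Q' Q' x e  input=e x e e x $  — match e
step 11: stack=$ e e Q' Q' x  input=x e e x $  — match x
step 12: stack=$ e e Q' Q'  input=e e x $  — expand Q' -> ε
step 13: stack=$ e e Q'  input=e e x $  — expand Q' -> ε
step 14: stack=$ e e  input=e e x $  — match e
step 15: stack=$ e  input=e x $  — match e
step 16: stack=$  input=x $  — error: stack empty but input remains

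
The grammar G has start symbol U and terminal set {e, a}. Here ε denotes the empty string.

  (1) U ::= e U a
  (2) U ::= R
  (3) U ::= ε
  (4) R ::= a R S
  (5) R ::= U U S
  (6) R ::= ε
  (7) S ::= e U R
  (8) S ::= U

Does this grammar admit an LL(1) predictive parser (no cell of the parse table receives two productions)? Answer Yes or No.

No

FIRST(U) = {ε, a, e}
FIRST(R) = {ε, a, e}
FIRST(S) = {ε, a, e}
FOLLOW(U) = {$, a, e}
FOLLOW(R) = {$, a, e}
FOLLOW(S) = {$, a, e}
Cell M[R, $] receives both R ::= U U S and R ::= ε — the grammar is not LL(1).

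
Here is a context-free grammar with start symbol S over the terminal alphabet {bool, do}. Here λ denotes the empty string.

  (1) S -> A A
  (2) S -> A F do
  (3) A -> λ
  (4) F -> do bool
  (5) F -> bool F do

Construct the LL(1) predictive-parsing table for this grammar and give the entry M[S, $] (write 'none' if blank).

S -> A A

FIRST(A) = {λ}
FIRST(F) = {bool, do}
FIRST(S) = {λ, bool, do}  (via A A, A F do)
FOLLOW(S) includes $ since S is the start symbol.
FOLLOW(S): S appears on no right-hand side. Thus FOLLOW(S) = {$}.
For S -> A A: FIRST(A A) = {λ}, so it goes in M[S, t] for t ∈ {}; since λ ∈ FIRST, also for every t ∈ FOLLOW(S) = {$}.
For S -> A F do: FIRST(A F do) = {bool, do}, so it goes in M[S, t] for t ∈ {bool, do}.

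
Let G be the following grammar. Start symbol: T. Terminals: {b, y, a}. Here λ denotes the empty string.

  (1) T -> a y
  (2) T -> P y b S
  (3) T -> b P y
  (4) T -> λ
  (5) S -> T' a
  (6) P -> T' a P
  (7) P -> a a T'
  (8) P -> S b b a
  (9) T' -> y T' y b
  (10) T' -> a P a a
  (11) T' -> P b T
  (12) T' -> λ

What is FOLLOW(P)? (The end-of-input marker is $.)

FIRST(T): from T->a y we get {a}; from T->P y b S we get {a, y}; from T->b P y we get {b}; from T->λ we get {λ}. So FIRST(T) = {λ, a, b, y}.
FIRST(S): from S->T' a we get {a, y}. So FIRST(S) = {a, y}.
FIRST(P): from P->T' a P we get {a, y}; from P->a a T' we get {a}; from P->S b b a we get {a, y}. So FIRST(P) = {a, y}.
FIRST(T'): from T'->y T' y b we get {y}; from T'->a P a a we get {a}; from T'->P b T we get {a, y}; from T'->λ we get {λ}. So FIRST(T') = {λ, a, y}.
FOLLOW(T) includes $ since T is the start symbol.
FOLLOW(P): in T->P y b S, P is followed by y b S with FIRST {y}; in T->b P y, P is followed by y with FIRST {y}; in P->T' a P, the suffix after P is empty (adds nothing new); in T'->a P a a, P is followed by a a with FIRST {a}; in T'->P b T, P is followed by b T with FIRST {b}. Thus FOLLOW(P) = {a, b, y}.
FOLLOW(T'): in S->T' a, T' is followed by a with FIRST {a}; in P->T' a P, T' is followed by a P with FIRST {a}; in P->a a T', the suffix after T' is empty, so FOLLOW(T') ⊇ FOLLOW(P) = {a, b, y}; in T'->y T' y b, T' is followed by y b with FIRST {y}. Thus FOLLOW(T') = {a, b, y}.
FOLLOW(T): in T'->P b T, the suffix after T is empty, so FOLLOW(T) ⊇ FOLLOW(T') = {a, b, y}. Thus FOLLOW(T) = {$, a, b, y}.
FOLLOW(S): in T->P y b S, the suffix after S is empty, so FOLLOW(S) ⊇ FOLLOW(T) = {$, a, b, y}; in P->S b b a, S is followed by b b a with FIRST {b}. Thus FOLLOW(S) = {$, a, b, y}.

{a, b, y}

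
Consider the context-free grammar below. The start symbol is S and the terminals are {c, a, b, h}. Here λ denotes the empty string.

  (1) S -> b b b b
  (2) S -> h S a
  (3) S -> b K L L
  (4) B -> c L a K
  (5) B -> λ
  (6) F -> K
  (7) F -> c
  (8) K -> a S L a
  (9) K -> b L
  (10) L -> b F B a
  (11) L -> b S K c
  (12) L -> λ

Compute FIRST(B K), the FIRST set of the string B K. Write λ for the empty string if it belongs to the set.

{a, b, c}

FIRST(S): from S->b b b b we get {b}; from S->h S a we get {h}; from S->b K L L we get {b}. So FIRST(S) = {b, h}.
FIRST(B): from B->c L a K we get {c}; from B->λ we get {λ}. So FIRST(B) = {λ, c}.
FIRST(K): from K->a S L a we get {a}; from K->b L we get {b}. So FIRST(K) = {a, b}.
FIRST(L): from L->b F B a we get {b}; from L->b S K c we get {b}; from L->λ we get {λ}. So FIRST(L) = {λ, b}.
FIRST(F): from F->K we get {a, b}; from F->c we get {c}. So FIRST(F) = {a, b, c}.
FIRST(B K): take FIRST of each symbol in turn, carrying on past any symbol whose FIRST contains λ; result {a, b, c}.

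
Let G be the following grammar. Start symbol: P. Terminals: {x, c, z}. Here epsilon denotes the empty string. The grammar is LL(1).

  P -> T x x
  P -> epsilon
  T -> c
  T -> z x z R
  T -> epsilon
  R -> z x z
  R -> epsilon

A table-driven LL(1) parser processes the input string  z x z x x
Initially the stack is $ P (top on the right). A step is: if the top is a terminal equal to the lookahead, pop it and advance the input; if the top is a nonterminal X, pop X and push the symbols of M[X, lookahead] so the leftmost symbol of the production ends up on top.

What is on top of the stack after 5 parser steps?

R

     Stack          Input        Action
  1  $ P            z x z x x $  expand P -> T x x
  2  $ x x T        z x z x x $  expand T -> z x z R
  3  $ x x R z x z  z x z x x $  match z
  4  $ x x R z x    x z x x $    match x
  5  $ x x R z      z x x $      match z
Stack after step 5: $ x x R (top = R).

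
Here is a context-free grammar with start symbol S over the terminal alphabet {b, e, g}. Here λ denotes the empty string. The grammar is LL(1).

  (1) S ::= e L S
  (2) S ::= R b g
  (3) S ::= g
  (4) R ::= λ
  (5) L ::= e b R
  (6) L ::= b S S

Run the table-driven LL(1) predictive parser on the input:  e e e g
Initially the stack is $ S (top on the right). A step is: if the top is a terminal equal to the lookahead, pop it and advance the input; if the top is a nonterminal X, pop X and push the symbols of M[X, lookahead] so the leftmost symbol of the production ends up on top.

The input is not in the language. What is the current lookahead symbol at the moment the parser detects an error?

e

     Stack      Input      Action
  1  $ S        e e e g $  expand S ::= e L S
  2  $ S L e    e e e g $  match e
  3  $ S L      e e g $    expand L ::= e b R
  4  $ S R b e  e e g $    match e
  5  $ S R b    e g $      error: top is terminal b but lookahead is e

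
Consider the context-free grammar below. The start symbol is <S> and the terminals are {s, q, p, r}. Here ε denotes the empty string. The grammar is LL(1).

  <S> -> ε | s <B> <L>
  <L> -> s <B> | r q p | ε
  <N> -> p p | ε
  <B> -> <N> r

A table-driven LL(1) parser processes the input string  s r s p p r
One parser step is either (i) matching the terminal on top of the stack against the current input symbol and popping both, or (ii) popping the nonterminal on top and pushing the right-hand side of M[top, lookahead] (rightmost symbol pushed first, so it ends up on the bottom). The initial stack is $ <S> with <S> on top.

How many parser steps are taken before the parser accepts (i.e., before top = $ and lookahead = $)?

12

      Stack        Input          Action
   1  $ <S>        s r s p p r $  expand <S> -> s <B> <L>
   2  $ <L> <B> s  s r s p p r $  match s
   3  $ <L> <B>    r s p p r $    expand <B> -> <N> r
   4  $ <L> r <N>  r s p p r $    expand <N> -> ε
   5  $ <L> r      r s p p r $    match r
   6  $ <L>        s p p r $      expand <L> -> s <B>
   7  $ <B> s      s p p r $      match s
   8  $ <B>        p p r $        expand <B> -> <N> r
   9  $ r <N>      p p r $        expand <N> -> p p
  10  $ r p p      p p r $        match p
  11  $ r p        p r $          match p
  12  $ r          r $            match r
Accept reached after 12 steps.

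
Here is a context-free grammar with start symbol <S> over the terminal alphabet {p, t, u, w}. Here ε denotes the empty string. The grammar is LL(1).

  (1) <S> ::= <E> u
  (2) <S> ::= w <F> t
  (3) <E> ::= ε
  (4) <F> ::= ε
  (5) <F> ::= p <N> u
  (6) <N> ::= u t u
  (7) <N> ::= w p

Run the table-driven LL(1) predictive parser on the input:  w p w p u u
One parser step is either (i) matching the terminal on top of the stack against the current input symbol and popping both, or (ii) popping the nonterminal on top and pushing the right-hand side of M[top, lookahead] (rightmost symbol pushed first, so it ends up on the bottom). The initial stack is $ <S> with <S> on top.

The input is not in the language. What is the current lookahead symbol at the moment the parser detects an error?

     Stack        Input          Action
  1  $ <S>        w p w p u u $  expand <S> ::= w <F> t
  2  $ t <F> w    w p w p u u $  match w
  3  $ t <F>      p w p u u $    expand <F> ::= p <N> u
  4  $ t u <N> p  p w p u u $    match p
  5  $ t u <N>    w p u u $      expand <N> ::= w p
  6  $ t u p w    w p u u $      match w
  7  $ t u p      p u u $        match p
  8  $ t u        u u $          match u
  9  $ t          u $            error: top is terminal t but lookahead is u

u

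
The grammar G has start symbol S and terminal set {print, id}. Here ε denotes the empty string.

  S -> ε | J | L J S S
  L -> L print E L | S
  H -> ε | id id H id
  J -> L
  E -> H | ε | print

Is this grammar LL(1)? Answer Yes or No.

FIRST(S) = {ε, print}
FIRST(L) = {ε, print}
FIRST(H) = {ε, id}
FIRST(J) = {ε, print}
FIRST(E) = {ε, id, print}
FOLLOW(S) = {$, print}
FOLLOW(L) = {$, print}
FOLLOW(H) = {$, id, print}
FOLLOW(J) = {$, print}
FOLLOW(E) = {$, print}
Cell M[E, $] receives both E -> H and E -> ε — the grammar is not LL(1).

No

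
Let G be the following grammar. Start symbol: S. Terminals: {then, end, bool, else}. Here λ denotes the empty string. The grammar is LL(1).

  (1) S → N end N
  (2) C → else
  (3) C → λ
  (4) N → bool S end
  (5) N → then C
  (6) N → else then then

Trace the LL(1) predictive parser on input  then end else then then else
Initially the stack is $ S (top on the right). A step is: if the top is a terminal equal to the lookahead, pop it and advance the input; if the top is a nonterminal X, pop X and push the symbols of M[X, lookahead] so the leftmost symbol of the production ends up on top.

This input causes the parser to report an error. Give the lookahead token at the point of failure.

      Stack             Input                           Action
   1  $ S               then end else then then else $  expand S → N end N
   2  $ N end N         then end else then then else $  expand N → then C
   3  $ N end C then    then end else then then else $  match then
   4  $ N end C         end else then then else $       expand C → λ
   5  $ N end           end else then then else $       match end
   6  $ N               else then then else $           expand N → else then then
   7  $ then then else  else then then else $           match else
   8  $ then then       then then else $                match then
   9  $ then            then else $                     match then
  10  $                 else $                          error: stack empty but input remains

else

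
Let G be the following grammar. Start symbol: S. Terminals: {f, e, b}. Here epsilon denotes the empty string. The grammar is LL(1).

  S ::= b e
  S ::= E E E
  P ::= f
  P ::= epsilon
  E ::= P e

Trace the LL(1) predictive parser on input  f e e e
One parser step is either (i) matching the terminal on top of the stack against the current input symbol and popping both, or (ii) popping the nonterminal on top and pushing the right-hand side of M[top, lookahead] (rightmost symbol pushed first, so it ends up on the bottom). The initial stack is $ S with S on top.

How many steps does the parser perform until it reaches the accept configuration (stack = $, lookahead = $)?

11

step 1: stack=$ S  input=f e e e $  — expand S ::= E E E
step 2: stack=$ E E E  input=f e e e $  — expand E ::= P e
step 3: stack=$ E E e P  input=f e e e $  — expand P ::= f
step 4: stack=$ E E e f  input=f e e e $  — match f
step 5: stack=$ E E e  input=e e e $  — match e
step 6: stack=$ E E  input=e e $  — expand E ::= P e
step 7: stack=$ E e P  input=e e $  — expand P ::= epsilon
step 8: stack=$ E e  input=e e $  — match e
step 9: stack=$ E  input=e $  — expand E ::= P e
step 10: stack=$ e P  input=e $  — expand P ::= epsilon
step 11: stack=$ e  input=e $  — match e
Accept reached after 11 steps.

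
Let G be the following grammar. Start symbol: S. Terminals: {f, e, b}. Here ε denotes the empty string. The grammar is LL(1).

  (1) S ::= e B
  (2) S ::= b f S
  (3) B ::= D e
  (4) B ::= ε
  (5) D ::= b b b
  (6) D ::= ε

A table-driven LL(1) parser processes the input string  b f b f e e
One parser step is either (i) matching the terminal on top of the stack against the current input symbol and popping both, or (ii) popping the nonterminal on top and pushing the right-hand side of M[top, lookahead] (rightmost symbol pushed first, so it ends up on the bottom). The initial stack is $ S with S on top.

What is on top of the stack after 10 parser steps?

step 1: stack=$ S  input=b f b f e e $  — expand S ::= b f S
step 2: stack=$ S f b  input=b f b f e e $  — match b
step 3: stack=$ S f  input=f b f e e $  — match f
step 4: stack=$ S  input=b f e e $  — expand S ::= b f S
step 5: stack=$ S f b  input=b f e e $  — match b
step 6: stack=$ S f  input=f e e $  — match f
step 7: stack=$ S  input=e e $  — expand S ::= e B
step 8: stack=$ B e  input=e e $  — match e
step 9: stack=$ B  input=e $  — expand B ::= D e
step 10: stack=$ e D  input=e $  — expand D ::= ε
Stack after step 10: $ e (top = e).

e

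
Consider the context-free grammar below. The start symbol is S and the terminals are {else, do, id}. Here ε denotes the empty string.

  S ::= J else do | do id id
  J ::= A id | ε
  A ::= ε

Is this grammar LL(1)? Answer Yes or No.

FIRST(S) = {do, else, id}
FIRST(J) = {ε, id}
FIRST(A) = {ε}
FOLLOW(S) = {$}
FOLLOW(J) = {else}
FOLLOW(A) = {id}
Each cell of M receives at most one production.

Yes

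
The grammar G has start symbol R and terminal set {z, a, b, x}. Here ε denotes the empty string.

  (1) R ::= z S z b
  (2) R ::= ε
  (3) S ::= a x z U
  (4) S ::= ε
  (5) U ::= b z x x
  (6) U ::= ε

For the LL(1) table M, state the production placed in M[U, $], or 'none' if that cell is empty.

FIRST(R): from R::=z S z b we get {z}; from R::=ε we get {ε}. So FIRST(R) = {ε, z}.
FIRST(S): from S::=a x z U we get {a}; from S::=ε we get {ε}. So FIRST(S) = {ε, a}.
FIRST(U): from U::=b z x x we get {b}; from U::=ε we get {ε}. So FIRST(U) = {ε, b}.
FOLLOW(R) includes $ since R is the start symbol.
FOLLOW(S): in R::=z S z b, S is followed by z b with FIRST {z}. Thus FOLLOW(S) = {z}.
FOLLOW(U): in S::=a x z U, the suffix after U is empty, so FOLLOW(U) ⊇ FOLLOW(S) = {z}. Thus FOLLOW(U) = {z}.
For U ::= b z x x: FIRST(b z x x) = {b}, so it goes in M[U, t] for t ∈ {b}.
For U ::= ε: FIRST(ε) = {ε}, so it goes in M[U, t] for t ∈ {}; since ε ∈ FIRST, also for every t ∈ FOLLOW(U) = {z}.
None of these place a production in M[U, $].

none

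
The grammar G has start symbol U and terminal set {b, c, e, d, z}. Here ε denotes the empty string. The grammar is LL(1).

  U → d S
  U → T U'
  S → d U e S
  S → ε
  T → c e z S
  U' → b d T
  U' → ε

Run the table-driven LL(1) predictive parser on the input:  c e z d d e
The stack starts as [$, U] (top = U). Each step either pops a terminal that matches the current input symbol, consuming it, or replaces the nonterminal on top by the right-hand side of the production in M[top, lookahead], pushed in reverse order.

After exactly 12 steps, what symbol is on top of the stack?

step 1: stack=$ U  input=c e z d d e $  — expand U → T U'
step 2: stack=$ U' T  input=c e z d d e $  — expand T → c e z S
step 3: stack=$ U' S z e c  input=c e z d d e $  — match c
step 4: stack=$ U' S z e  input=e z d d e $  — match e
step 5: stack=$ U' S z  input=z d d e $  — match z
step 6: stack=$ U' S  input=d d e $  — expand S → d U e S
step 7: stack=$ U' S e U d  input=d d e $  — match d
step 8: stack=$ U' S e U  input=d e $  — expand U → d S
step 9: stack=$ U' S e S d  input=d e $  — match d
step 10: stack=$ U' S e S  input=e $  — expand S → ε
step 11: stack=$ U' S e  input=e $  — match e
step 12: stack=$ U' S  input=$  — expand S → ε
Stack after step 12: $ U' (top = U').

U'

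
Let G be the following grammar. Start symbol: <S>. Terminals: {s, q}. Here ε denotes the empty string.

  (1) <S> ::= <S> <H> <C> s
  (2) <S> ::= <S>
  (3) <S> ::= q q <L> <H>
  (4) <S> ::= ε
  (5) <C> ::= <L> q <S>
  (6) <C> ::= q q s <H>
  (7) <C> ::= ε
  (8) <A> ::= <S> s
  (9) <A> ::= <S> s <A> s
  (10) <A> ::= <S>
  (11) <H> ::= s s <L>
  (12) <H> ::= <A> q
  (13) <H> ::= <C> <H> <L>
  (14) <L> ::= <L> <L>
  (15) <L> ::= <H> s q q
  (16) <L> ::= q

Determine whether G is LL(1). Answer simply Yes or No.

FIRST(<S>) = {ε, q, s}
FIRST(<C>) = {ε, q, s}
FIRST(<A>) = {ε, q, s}
FIRST(<H>) = {q, s}
FIRST(<L>) = {q, s}
FOLLOW(<S>) = {$, q, s}
FOLLOW(<C>) = {q, s}
FOLLOW(<A>) = {q, s}
FOLLOW(<H>) = {$, q, s}
FOLLOW(<L>) = {$, q, s}
Cell M[<A>, q] receives both <A> ::= <S> s and <A> ::= <S> s <A> s and <A> ::= <S> — the grammar is not LL(1).

No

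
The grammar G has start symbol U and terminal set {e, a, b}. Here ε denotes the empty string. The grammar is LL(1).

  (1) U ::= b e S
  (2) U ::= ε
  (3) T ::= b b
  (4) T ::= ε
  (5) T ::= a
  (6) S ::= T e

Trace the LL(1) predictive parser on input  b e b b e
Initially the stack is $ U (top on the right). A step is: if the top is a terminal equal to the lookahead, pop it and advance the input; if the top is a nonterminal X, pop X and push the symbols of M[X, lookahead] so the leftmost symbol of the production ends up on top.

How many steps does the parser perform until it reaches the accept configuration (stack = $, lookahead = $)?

8

step 1: stack=$ U  input=b e b b e $  — expand U ::= b e S
step 2: stack=$ S e b  input=b e b b e $  — match b
step 3: stack=$ S e  input=e b b e $  — match e
step 4: stack=$ S  input=b b e $  — expand S ::= T e
step 5: stack=$ e T  input=b b e $  — expand T ::= b b
step 6: stack=$ e b b  input=b b e $  — match b
step 7: stack=$ e b  input=b e $  — match b
step 8: stack=$ e  input=e $  — match e
Accept reached after 8 steps.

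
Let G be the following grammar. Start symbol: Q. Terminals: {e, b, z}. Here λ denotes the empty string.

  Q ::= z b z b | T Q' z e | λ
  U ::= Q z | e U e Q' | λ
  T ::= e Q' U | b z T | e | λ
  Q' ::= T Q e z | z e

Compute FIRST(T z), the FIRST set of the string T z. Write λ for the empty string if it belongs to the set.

{b, e, z}

FIRST(T): from T::=e Q' U we get {e}; from T::=b z T we get {b}; from T::=e we get {e}; from T::=λ we get {λ}. So FIRST(T) = {λ, b, e}.
FIRST(Q): from Q::=z b z b we get {z}; from Q::=T Q' z e we get {b, e, z}; from Q::=λ we get {λ}. So FIRST(Q) = {λ, b, e, z}.
FIRST(U): from U::=Q z we get {b, e, z}; from U::=e U e Q' we get {e}; from U::=λ we get {λ}. So FIRST(U) = {λ, b, e, z}.
FIRST(Q'): from Q'::=T Q e z we get {b, e, z}; from Q'::=z e we get {z}. So FIRST(Q') = {b, e, z}.
FIRST(T z): take FIRST of each symbol in turn, carrying on past any symbol whose FIRST contains λ; result {b, e, z}.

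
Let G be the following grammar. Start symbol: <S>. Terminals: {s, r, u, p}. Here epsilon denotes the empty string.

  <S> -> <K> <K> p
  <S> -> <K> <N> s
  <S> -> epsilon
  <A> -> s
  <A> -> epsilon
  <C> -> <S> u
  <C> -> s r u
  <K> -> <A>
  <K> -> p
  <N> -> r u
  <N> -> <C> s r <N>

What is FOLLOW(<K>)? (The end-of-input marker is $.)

{p, r, s, u}

FIRST(<A>) = {epsilon, s}
FIRST(<K>) = {epsilon, p, s}  (via <A>)
FIRST(<S>) = {epsilon, p, r, s, u}  (via <K> <K> p, <K> <N> s)
FIRST(<C>) = {p, r, s, u}  (via <S> u)
FIRST(<N>) = {p, r, s, u}  (via <C> s r <N>)
FOLLOW(<S>) includes $ since <S> is the start symbol.
FOLLOW(<S>): in <C>-><S> u, <S> is followed by u with FIRST {u}. Thus FOLLOW(<S>) = {$, u}.
FOLLOW(<C>): in <N>-><C> s r <N>, <C> is followed by s r <N> with FIRST {s}. Thus FOLLOW(<C>) = {s}.
FOLLOW(<K>): in <S>-><K> <K> p (occurrence 1), <K> is followed by <K> p with FIRST {p, s}; in <S>-><K> <K> p (occurrence 2), <K> is followed by p with FIRST {p}; in <S>-><K> <N> s, <K> is followed by <N> s with FIRST {p, r, s, u}. Thus FOLLOW(<K>) = {p, r, s, u}.
FOLLOW(<A>): in <K>-><A>, the suffix after <A> is empty, so FOLLOW(<A>) ⊇ FOLLOW(<K>) = {p, r, s, u}. Thus FOLLOW(<A>) = {p, r, s, u}.
FOLLOW(<N>): in <S>-><K> <N> s, <N> is followed by s with FIRST {s}; in <N>-><C> s r <N>, the suffix after <N> is empty (adds nothing new). Thus FOLLOW(<N>) = {s}.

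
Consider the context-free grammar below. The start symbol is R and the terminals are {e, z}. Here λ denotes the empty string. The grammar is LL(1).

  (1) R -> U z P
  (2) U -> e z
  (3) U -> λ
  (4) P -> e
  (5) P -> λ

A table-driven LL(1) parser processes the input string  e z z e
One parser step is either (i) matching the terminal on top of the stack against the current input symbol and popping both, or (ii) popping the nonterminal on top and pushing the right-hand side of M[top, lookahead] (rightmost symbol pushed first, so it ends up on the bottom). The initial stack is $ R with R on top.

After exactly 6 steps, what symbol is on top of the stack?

     Stack      Input      Action
  1  $ R        e z z e $  expand R -> U z P
  2  $ P z U    e z z e $  expand U -> e z
  3  $ P z z e  e z z e $  match e
  4  $ P z z    z z e $    match z
  5  $ P z      z e $      match z
  6  $ P        e $        expand P -> e
Stack after step 6: $ e (top = e).

e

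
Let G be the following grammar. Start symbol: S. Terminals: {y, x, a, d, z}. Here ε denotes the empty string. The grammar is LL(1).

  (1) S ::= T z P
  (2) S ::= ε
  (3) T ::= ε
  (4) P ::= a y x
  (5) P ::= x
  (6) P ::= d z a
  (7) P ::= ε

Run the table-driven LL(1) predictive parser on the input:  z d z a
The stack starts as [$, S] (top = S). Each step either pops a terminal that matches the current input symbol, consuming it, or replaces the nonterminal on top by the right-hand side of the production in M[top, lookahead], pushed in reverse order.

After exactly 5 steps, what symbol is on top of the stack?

z

     Stack    Input      Action
  1  $ S      z d z a $  expand S ::= T z P
  2  $ P z T  z d z a $  expand T ::= ε
  3  $ P z    z d z a $  match z
  4  $ P      d z a $    expand P ::= d z a
  5  $ a z d  d z a $    match d
Stack after step 5: $ a z (top = z).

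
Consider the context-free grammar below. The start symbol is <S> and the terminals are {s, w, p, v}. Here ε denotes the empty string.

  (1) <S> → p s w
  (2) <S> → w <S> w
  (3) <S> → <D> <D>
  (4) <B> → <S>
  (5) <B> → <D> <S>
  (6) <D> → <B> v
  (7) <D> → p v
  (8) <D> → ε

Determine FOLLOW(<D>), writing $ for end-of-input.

FIRST(<S>) = {ε, p, v, w}  (via <D> <D>)
FIRST(<B>) = {ε, p, v, w}  (via <S>, <D> <S>)
FIRST(<D>) = {ε, p, v, w}  (via <B> v)
FOLLOW(<S>) includes $ since <S> is the start symbol.
FOLLOW(<B>): in <D>→<B> v, <B> is followed by v with FIRST {v}. Thus FOLLOW(<B>) = {v}.
FOLLOW(<S>): in <S>→w <S> w, <S> is followed by w with FIRST {w}; in <B>→<S>, the suffix after <S> is empty, so FOLLOW(<S>) ⊇ FOLLOW(<B>) = {v}; in <B>→<D> <S>, the suffix after <S> is empty, so FOLLOW(<S>) ⊇ FOLLOW(<B>) = {v}. Thus FOLLOW(<S>) = {$, v, w}.
FOLLOW(<D>): in <S>→<D> <D> (occurrence 1), <D> is followed by <D> with FIRST {ε, p, v, w}; in <S>→<D> <D> (occurrence 1), the suffix after <D> is nullable, so FOLLOW(<D>) ⊇ FOLLOW(<S>) = {$, v, w}; in <S>→<D> <D> (occurrence 2), the suffix after <D> is empty, so FOLLOW(<D>) ⊇ FOLLOW(<S>) = {$, v, w}; in <B>→<D> <S>, <D> is followed by <S> with FIRST {ε, p, v, w}; in <B>→<D> <S>, the suffix after <D> is nullable, so FOLLOW(<D>) ⊇ FOLLOW(<B>) = {v}. Thus FOLLOW(<D>) = {$, p, v, w}.

{$, p, v, w}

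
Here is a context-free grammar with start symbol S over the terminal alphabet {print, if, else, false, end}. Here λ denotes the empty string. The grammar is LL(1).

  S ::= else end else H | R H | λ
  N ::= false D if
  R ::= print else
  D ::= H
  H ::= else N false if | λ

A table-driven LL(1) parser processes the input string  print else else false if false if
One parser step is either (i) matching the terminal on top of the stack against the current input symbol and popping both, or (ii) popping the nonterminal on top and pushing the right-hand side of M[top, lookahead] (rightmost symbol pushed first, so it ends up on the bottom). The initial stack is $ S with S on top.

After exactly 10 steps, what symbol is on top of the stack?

if

step 1: stack=$ S  input=print else else false if false if $  — expand S ::= R H
step 2: stack=$ H R  input=print else else false if false if $  — expand R ::= print else
step 3: stack=$ H else print  input=print else else false if false if $  — match print
step 4: stack=$ H else  input=else else false if false if $  — match else
step 5: stack=$ H  input=else false if false if $  — expand H ::= else N false if
step 6: stack=$ if false N else  input=else false if false if $  — match else
step 7: stack=$ if false N  input=false if false if $  — expand N ::= false D if
step 8: stack=$ if false if D false  input=false if false if $  — match false
step 9: stack=$ if false if D  input=if false if $  — expand D ::= H
step 10: stack=$ if false if H  input=if false if $  — expand H ::= λ
Stack after step 10: $ if false if (top = if).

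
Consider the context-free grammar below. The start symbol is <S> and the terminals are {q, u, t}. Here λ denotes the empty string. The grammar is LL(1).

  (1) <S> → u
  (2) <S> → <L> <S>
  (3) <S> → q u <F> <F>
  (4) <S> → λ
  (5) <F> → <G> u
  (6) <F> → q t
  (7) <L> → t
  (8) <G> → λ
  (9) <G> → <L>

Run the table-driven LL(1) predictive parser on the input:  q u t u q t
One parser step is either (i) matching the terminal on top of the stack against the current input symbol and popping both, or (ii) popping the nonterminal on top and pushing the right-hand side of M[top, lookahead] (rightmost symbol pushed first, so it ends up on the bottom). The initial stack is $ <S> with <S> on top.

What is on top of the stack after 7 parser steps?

u

step 1: stack=$ <S>  input=q u t u q t $  — expand <S> → q u <F> <F>
step 2: stack=$ <F> <F> u q  input=q u t u q t $  — match q
step 3: stack=$ <F> <F> u  input=u t u q t $  — match u
step 4: stack=$ <F> <F>  input=t u q t $  — expand <F> → <G> u
step 5: stack=$ <F> u <G>  input=t u q t $  — expand <G> → <L>
step 6: stack=$ <F> u <L>  input=t u q t $  — expand <L> → t
step 7: stack=$ <F> u t  input=t u q t $  — match t
Stack after step 7: $ <F> u (top = u).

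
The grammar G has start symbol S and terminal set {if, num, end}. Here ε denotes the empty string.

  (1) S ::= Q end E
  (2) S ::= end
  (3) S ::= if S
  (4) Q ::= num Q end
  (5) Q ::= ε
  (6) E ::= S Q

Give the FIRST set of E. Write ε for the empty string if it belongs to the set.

{end, if, num}

FIRST(Q): from Q::=num Q end we get {num}; from Q::=ε we get {ε}. So FIRST(Q) = {ε, num}.
FIRST(S): from S::=Q end E we get {end, num}; from S::=end we get {end}; from S::=if S we get {if}. So FIRST(S) = {end, if, num}.
FIRST(E): from E::=S Q we get {end, if, num}. So FIRST(E) = {end, if, num}.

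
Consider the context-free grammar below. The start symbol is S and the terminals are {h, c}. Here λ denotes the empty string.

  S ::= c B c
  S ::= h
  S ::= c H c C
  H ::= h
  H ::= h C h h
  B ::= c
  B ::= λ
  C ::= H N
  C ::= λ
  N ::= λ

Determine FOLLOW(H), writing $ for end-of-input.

{$, c, h}

FIRST(S) = {c, h}
FIRST(H) = {h}
FIRST(B) = {λ, c}
FIRST(N) = {λ}
FIRST(C) = {λ, h}  (via H N)
FOLLOW(S) includes $ since S is the start symbol.
FOLLOW(S): S appears on no right-hand side. Thus FOLLOW(S) = {$}.
FOLLOW(B): in S::=c B c, B is followed by c with FIRST {c}. Thus FOLLOW(B) = {c}.
FOLLOW(C): in S::=c H c C, the suffix after C is empty, so FOLLOW(C) ⊇ FOLLOW(S) = {$}; in H::=h C h h, C is followed by h h with FIRST {h}. Thus FOLLOW(C) = {$, h}.
FOLLOW(H): in S::=c H c C, H is followed by c C with FIRST {c}; in C::=H N, H is followed by N with FIRST {λ}; in C::=H N, the suffix after H is nullable, so FOLLOW(H) ⊇ FOLLOW(C) = {$, h}. Thus FOLLOW(H) = {$, c, h}.
FOLLOW(N): in C::=H N, the suffix after N is empty, so FOLLOW(N) ⊇ FOLLOW(C) = {$, h}. Thus FOLLOW(N) = {$, h}.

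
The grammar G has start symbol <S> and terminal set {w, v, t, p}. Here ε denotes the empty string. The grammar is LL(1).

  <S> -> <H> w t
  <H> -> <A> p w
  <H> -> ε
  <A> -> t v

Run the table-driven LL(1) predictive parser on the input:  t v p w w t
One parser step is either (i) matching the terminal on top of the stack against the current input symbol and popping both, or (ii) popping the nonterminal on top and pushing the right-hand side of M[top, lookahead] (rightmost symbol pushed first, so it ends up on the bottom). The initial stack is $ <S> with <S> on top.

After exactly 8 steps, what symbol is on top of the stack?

     Stack          Input          Action
  1  $ <S>          t v p w w t $  expand <S> -> <H> w t
  2  $ t w <H>      t v p w w t $  expand <H> -> <A> p w
  3  $ t w w p <A>  t v p w w t $  expand <A> -> t v
  4  $ t w w p v t  t v p w w t $  match t
  5  $ t w w p v    v p w w t $    match v
  6  $ t w w p      p w w t $      match p
  7  $ t w w        w w t $        match w
  8  $ t w          w t $          match w
Stack after step 8: $ t (top = t).

t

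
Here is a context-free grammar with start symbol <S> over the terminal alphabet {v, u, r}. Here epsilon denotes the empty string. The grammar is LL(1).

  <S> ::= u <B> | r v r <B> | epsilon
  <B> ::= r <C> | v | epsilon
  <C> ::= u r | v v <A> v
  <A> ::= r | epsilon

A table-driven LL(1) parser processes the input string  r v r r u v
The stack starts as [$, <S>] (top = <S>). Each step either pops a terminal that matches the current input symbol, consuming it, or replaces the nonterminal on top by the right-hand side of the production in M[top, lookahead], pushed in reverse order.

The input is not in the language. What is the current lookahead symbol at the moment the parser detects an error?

v

step 1: stack=$ <S>  input=r v r r u v $  — expand <S> ::= r v r <B>
step 2: stack=$ <B> r v r  input=r v r r u v $  — match r
step 3: stack=$ <B> r v  input=v r r u v $  — match v
step 4: stack=$ <B> r  input=r r u v $  — match r
step 5: stack=$ <B>  input=r u v $  — expand <B> ::= r <C>
step 6: stack=$ <C> r  input=r u v $  — match r
step 7: stack=$ <C>  input=u v $  — expand <C> ::= u r
step 8: stack=$ r u  input=u v $  — match u
step 9: stack=$ r  input=v $  — error: top is terminal r but lookahead is v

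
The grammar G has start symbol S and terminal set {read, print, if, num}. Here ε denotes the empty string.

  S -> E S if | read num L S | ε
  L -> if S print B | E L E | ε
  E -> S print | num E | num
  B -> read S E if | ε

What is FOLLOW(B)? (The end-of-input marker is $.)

{$, if, num, print, read}

FIRST(B): from B->read S E if we get {read}; from B->ε we get {ε}. So FIRST(B) = {ε, read}.
FIRST(S): from S->E S if we get {num, print, read}; from S->read num L S we get {read}; from S->ε we get {ε}. So FIRST(S) = {ε, num, print, read}.
FIRST(E): from E->S print we get {num, print, read}; from E->num E we get {num}; from E->num we get {num}. So FIRST(E) = {num, print, read}.
FIRST(L): from L->if S print B we get {if}; from L->E L E we get {num, print, read}; from L->ε we get {ε}. So FIRST(L) = {ε, if, num, print, read}.
FOLLOW(S) includes $ since S is the start symbol.
FOLLOW(S): in S->E S if, S is followed by if with FIRST {if}; in S->read num L S, the suffix after S is empty (adds nothing new); in L->if S print B, S is followed by print B with FIRST {print}; in E->S print, S is followed by print with FIRST {print}; in B->read S E if, S is followed by E if with FIRST {num, print, read}. Thus FOLLOW(S) = {$, if, num, print, read}.
FOLLOW(L): in S->read num L S, L is followed by S with FIRST {ε, num, print, read}; in S->read num L S, the suffix after L is nullable, so FOLLOW(L) ⊇ FOLLOW(S) = {$, if, num, print, read}; in L->E L E, L is followed by E with FIRST {num, print, read}. Thus FOLLOW(L) = {$, if, num, print, read}.
FOLLOW(E): in S->E S if, E is followed by S if with FIRST {if, num, print, read}; in L->E L E (occurrence 1), E is followed by L E with FIRST {if, num, print, read}; in L->E L E (occurrence 2), the suffix after E is empty, so FOLLOW(E) ⊇ FOLLOW(L) = {$, if, num, print, read}; in E->num E, the suffix after E is empty (adds nothing new); in B->read S E if, E is followed by if with FIRST {if}. Thus FOLLOW(E) = {$, if, num, print, read}.
FOLLOW(B): in L->if S print B, the suffix after B is empty, so FOLLOW(B) ⊇ FOLLOW(L) = {$, if, num, print, read}. Thus FOLLOW(B) = {$, if, num, print, read}.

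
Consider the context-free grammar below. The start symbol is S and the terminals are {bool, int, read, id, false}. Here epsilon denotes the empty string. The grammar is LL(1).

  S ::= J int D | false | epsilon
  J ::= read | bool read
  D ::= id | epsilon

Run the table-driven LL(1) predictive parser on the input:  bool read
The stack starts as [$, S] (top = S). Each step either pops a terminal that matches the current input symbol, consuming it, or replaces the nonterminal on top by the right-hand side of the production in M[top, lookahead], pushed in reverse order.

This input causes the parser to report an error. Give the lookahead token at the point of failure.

     Stack              Input        Action
  1  $ S                bool read $  expand S ::= J int D
  2  $ D int J          bool read $  expand J ::= bool read
  3  $ D int read bool  bool read $  match bool
  4  $ D int read       read $       match read
  5  $ D int            $            error: top is terminal int but lookahead is $

$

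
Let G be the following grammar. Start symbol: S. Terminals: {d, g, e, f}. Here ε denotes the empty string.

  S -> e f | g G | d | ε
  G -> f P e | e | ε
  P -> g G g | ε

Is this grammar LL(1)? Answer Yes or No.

Yes

FIRST(S) = {ε, d, e, g}
FIRST(G) = {ε, e, f}
FIRST(P) = {ε, g}
FOLLOW(S) = {$}
FOLLOW(G) = {$, g}
FOLLOW(P) = {e}
Each cell of M receives at most one production.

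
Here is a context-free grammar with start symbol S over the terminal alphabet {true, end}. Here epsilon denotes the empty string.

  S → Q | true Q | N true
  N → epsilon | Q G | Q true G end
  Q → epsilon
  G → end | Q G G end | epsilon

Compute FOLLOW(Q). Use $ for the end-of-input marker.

FIRST(Q) = {epsilon}
FIRST(G) = {epsilon, end}  (via Q G G end)
FIRST(N) = {epsilon, end, true}  (via Q G, Q true G end)
FIRST(S) = {epsilon, end, true}  (via Q, N true)
FOLLOW(S) includes $ since S is the start symbol.
FOLLOW(S): S appears on no right-hand side. Thus FOLLOW(S) = {$}.
FOLLOW(N): in S→N true, N is followed by true with FIRST {true}. Thus FOLLOW(N) = {true}.
FOLLOW(Q): in S→Q, the suffix after Q is empty, so FOLLOW(Q) ⊇ FOLLOW(S) = {$}; in S→true Q, the suffix after Q is empty, so FOLLOW(Q) ⊇ FOLLOW(S) = {$}; in N→Q G, Q is followed by G with FIRST {epsilon, end}; in N→Q G, the suffix after Q is nullable, so FOLLOW(Q) ⊇ FOLLOW(N) = {true}; in N→Q true G end, Q is followed by true G end with FIRST {true}; in G→Q G G end, Q is followed by G G end with FIRST {end}. Thus FOLLOW(Q) = {$, end, true}.
FOLLOW(G): in N→Q G, the suffix after G is empty, so FOLLOW(G) ⊇ FOLLOW(N) = {true}; in N→Q true G end, G is followed by end with FIRST {end}; in G→Q G G end (occurrence 1), G is followed by G end with FIRST {end}; in G→Q G G end (occurrence 2), G is followed by end with FIRST {end}. Thus FOLLOW(G) = {end, true}.

{$, end, true}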